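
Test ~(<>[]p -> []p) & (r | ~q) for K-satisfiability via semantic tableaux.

Yes, satisfiable

1. ~(<>[]p -> []p) & (r | ~q), 0
2. ~(<>[]p -> []p), 0
3. r | ~q, 0
4. <>[]p, 0
5. ~[]p, 0
6. ~q, 0
7. []p, 1
8. ~p, 2
Accessibility: 0R1, 0R2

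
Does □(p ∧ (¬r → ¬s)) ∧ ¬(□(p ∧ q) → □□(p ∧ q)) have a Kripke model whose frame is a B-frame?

1. □(p ∧ (¬r → ¬s)) ∧ ¬(□(p ∧ q) → □□(p ∧ q)), u
2. □(p ∧ (¬r → ¬s)), u
3. ¬(□(p ∧ q) → □□(p ∧ q)), u
4. □(p ∧ q), u
5. ¬□□(p ∧ q), u
6. p ∧ (¬r → ¬s), u
7. p, u
8. ¬r → ¬s, u
9. p ∧ q, u
10. q, u
11. ¬s, u
12. ¬□(p ∧ q), v
13. p ∧ (¬r → ¬s), v
14. p, v
15. ¬r → ¬s, v
16. p ∧ q, v
17. q, v
18. ¬s, v
19. ¬(p ∧ q), w
20. ¬q, w
Accessibility: uRu, uRv, vRu, vRv, vRw, wRv, wRw

Yes, satisfiable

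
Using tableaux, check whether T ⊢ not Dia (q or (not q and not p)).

Not valid

Tableau for the negation Dia (q or (not q and not p)):
1. Dia (q or (not q and not p)), u
2. q or (not q and not p), v
3. not q and not p, v
4. not q, v
5. not p, v
Accessibility: uRu, uRv, vRv
The negation has an open branch (countermodel exists).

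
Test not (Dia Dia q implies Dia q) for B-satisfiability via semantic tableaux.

1. not (Dia Dia q implies Dia q), w0
2. Dia Dia q, w0   [neg-implies-rule on 1]
3. not Dia q, w0   [neg-implies-rule on 1]
4. not q, w0   [neg-Dia-rule on 3 via w0Rw0]
5. Dia q, w1   [Dia-rule on 2: fresh world w1, w0Rw1]
6. not q, w1   [neg-Dia-rule on 3 via w0Rw1]
7. q, w2   [Dia-rule on 5: fresh world w2, w1Rw2]
Accessibility: w0Rw0, w0Rw1, w1Rw0, w1Rw1, w1Rw2, w2Rw1, w2Rw2

Satisfiable (open branch found)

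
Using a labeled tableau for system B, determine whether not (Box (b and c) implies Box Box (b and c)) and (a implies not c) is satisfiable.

Satisfiable

1. not (Box (b and c) implies Box Box (b and c)) and (a implies not c), w0
2. not (Box (b and c) implies Box Box (b and c)), w0
3. a implies not c, w0
4. Box (b and c), w0
5. not Box Box (b and c), w0
6. b and c, w0
7. b, w0
8. c, w0
9. not a, w0
10. not Box (b and c), w1
11. b and c, w1
12. b, w1
13. c, w1
14. not (b and c), w2
15. not c, w2
Accessibility: w0Rw0, w0Rw1, w1Rw0, w1Rw1, w1Rw2, w2Rw1, w2Rw2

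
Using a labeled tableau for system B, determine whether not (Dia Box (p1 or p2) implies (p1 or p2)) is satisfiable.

Unsatisfiable

1. not (Dia Box (p1 or p2) implies (p1 or p2)), u
2. Dia Box (p1 or p2), u   [neg-implies-rule on 1]
3. not (p1 or p2), u   [neg-implies-rule on 1]
4. not p1, u   [neg-or-rule on 3]
5. not p2, u   [neg-or-rule on 3]
6. Box (p1 or p2), v   [Dia-rule on 2: fresh world v, uRv]
7. p1 or p2, u   [Box-rule on 6 via vRu]
8. p1 or p2, v   [Box-rule on 6 via vRv]
9. p2, u   [or-rule on 7 (branches; this branch)]
Accessibility: uRu, uRv, vRu, vRv
Branch closes: p2 and not p2 both at u.
All branches of the tableau close; one closing branch shown above.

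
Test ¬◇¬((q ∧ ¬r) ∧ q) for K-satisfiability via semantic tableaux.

Satisfiable

1. ¬◇¬((q ∧ ¬r) ∧ q), 0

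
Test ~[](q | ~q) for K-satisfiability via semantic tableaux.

1. ~[](q | ~q), w0
2. ~(q | ~q), w1   [~[]-rule on 1: fresh world w1, w0Rw1]
3. ~q, w1   [~|-rule on 2]
4. q, w1   [~|-rule on 2]
Accessibility: w0Rw1
Branch closes: q and ~q both at w1.
All branches of the tableau close; one closing branch shown above.

No, unsatisfiable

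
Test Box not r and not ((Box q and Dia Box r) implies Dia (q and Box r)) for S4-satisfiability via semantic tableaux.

No, unsatisfiable

1. Box not r and not ((Box q and Dia Box r) implies Dia (q and Box r)), w0
2. Box not r, w0
3. not ((Box q and Dia Box r) implies Dia (q and Box r)), w0
4. Box q and Dia Box r, w0
5. not Dia (q and Box r), w0
6. Box q, w0
7. Dia Box r, w0
8. not r, w0
9. not (q and Box r), w0
10. q, w0
11. not Box r, w0
12. Box r, w1
13. not r, w1
14. not (q and Box r), w1
15. q, w1
16. r, w1
Accessibility: w0Rw0, w0Rw1, w1Rw1
Branch closes: r and not r both at w1.
(One branch shown.) All branches close.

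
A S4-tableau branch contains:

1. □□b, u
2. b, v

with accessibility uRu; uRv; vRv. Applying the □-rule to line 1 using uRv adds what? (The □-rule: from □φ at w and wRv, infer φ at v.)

□b, v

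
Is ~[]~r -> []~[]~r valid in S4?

Tableau for the negation ~(~[]~r -> []~[]~r):
1. ~(~[]~r -> []~[]~r), w0
2. ~[]~r, w0   [~->-rule on 1]
3. ~[]~[]~r, w0   [~->-rule on 1]
4. r, w1   [~[]-rule on 2: fresh world w1, w0Rw1]
5. []~r, w2   [~[]-rule on 3: fresh world w2, w0Rw2]
6. ~r, w2   [[]-rule on 5 via w2Rw2]
Accessibility: w0Rw0, w0Rw1, w0Rw2, w1Rw1, w2Rw2
The negation has an open branch (countermodel exists).

Not valid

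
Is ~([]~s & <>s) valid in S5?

Tableau for the negation []~s & <>s:
1. []~s & <>s, 0
2. []~s, 0
3. <>s, 0
4. ~s, 0
5. s, 1
6. ~s, 1
Accessibility: 0R0, 0R1, 1R0, 1R1
Branch closes: s and ~s both at 1.
Every branch of the negation's tableau closes; the branch above is one of them.

Yes, valid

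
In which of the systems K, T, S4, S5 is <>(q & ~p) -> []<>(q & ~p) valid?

S4-tableau for the negation ~(<>(q & ~p) -> []<>(q & ~p)):
1. ~(<>(q & ~p) -> []<>(q & ~p)), w0
2. <>(q & ~p), w0
3. ~[]<>(q & ~p), w0
4. q & ~p, w1
5. q, w1
6. ~p, w1
7. ~<>(q & ~p), w2
8. ~(q & ~p), w2
9. p, w2
Accessibility: w0Rw0, w0Rw1, w0Rw2, w1Rw1, w2Rw2
Complete open branch: countermodel on an S4-frame, so not valid in S4, nor in K, T (the same frame is also a K-frame and a T-frame).
S5-tableau for the negation ~(<>(q & ~p) -> []<>(q & ~p)):
1. ~(<>(q & ~p) -> []<>(q & ~p)), w0
2. <>(q & ~p), w0
3. ~[]<>(q & ~p), w0
4. q & ~p, w1
5. q, w1
6. ~p, w1
7. ~<>(q & ~p), w2
8. ~(q & ~p), w0
9. ~(q & ~p), w1
10. ~(q & ~p), w2
11. p, w0
12. p, w1
Accessibility: w0Rw0, w0Rw1, w0Rw2, w1Rw0, w1Rw1, w1Rw2, w2Rw0, w2Rw1, w2Rw2
Branch closes: p and ~p both at w1.
Every branch closes (one shown): valid in S5.

S5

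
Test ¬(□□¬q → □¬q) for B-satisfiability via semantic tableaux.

Unsatisfiable

1. ¬(□□¬q → □¬q), 0
2. □□¬q, 0
3. ¬□¬q, 0
4. □¬q, 0
5. ¬q, 0
6. q, 1
7. □¬q, 1
8. ¬q, 1
Accessibility: 0R0, 0R1, 1R0, 1R1
Branch closes: q and ¬q both at 1.
(One branch shown.) All branches close.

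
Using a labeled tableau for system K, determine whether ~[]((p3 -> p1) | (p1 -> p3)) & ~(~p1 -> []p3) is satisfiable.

1. ~[]((p3 -> p1) | (p1 -> p3)) & ~(~p1 -> []p3), 0
2. ~[]((p3 -> p1) | (p1 -> p3)), 0
3. ~(~p1 -> []p3), 0
4. ~p1, 0
5. ~[]p3, 0
6. ~((p3 -> p1) | (p1 -> p3)), 1
7. ~(p3 -> p1), 1
8. ~(p1 -> p3), 1
9. p3, 1
10. ~p1, 1
11. p1, 1
12. ~p3, 1
Accessibility: 0R1
Branch closes: p1 and ~p1 both at 1.
Every branch closes; the branch above is one of them.

Unsatisfiable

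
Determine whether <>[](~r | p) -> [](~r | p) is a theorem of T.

Tableau for the negation ~(<>[](~r | p) -> [](~r | p)):
1. ~(<>[](~r | p) -> [](~r | p)), w0
2. <>[](~r | p), w0   [~->-rule on 1]
3. ~[](~r | p), w0   [~->-rule on 1]
4. [](~r | p), w1   [<>-rule on 2: fresh world w1, w0Rw1]
5. ~r | p, w1   [[]-rule on 4 via w1Rw1]
6. p, w1   [|-rule on 5 (branches; this branch)]
7. ~(~r | p), w2   [~[]-rule on 3: fresh world w2, w0Rw2]
8. r, w2   [~|-rule on 7]
9. ~p, w2   [~|-rule on 7]
Accessibility: w0Rw0, w0Rw1, w0Rw2, w1Rw1, w2Rw2
The negation has an open branch (countermodel exists).

Not valid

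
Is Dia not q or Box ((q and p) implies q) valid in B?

Yes, valid

Tableau for the negation not (Dia not q or Box ((q and p) implies q)):
1. not (Dia not q or Box ((q and p) implies q)), u
2. not Dia not q, u   [neg-or-rule on 1]
3. not Box ((q and p) implies q), u   [neg-or-rule on 1]
4. q, u   [neg-Dia-rule on 2 via uRu]
5. not ((q and p) implies q), v   [neg-Box-rule on 3: fresh world v, uRv]
6. q and p, v   [neg-implies-rule on 5]
7. not q, v   [neg-implies-rule on 5]
8. q, v   [and-rule on 6]
9. p, v   [and-rule on 6]
Accessibility: uRu, uRv, vRu, vRv
Branch closes: q and not q both at v.
All branches of the negation close; one closing branch shown above.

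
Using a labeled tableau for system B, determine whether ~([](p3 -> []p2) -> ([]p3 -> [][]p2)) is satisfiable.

1. ~([](p3 -> []p2) -> ([]p3 -> [][]p2)), w0
2. [](p3 -> []p2), w0
3. ~([]p3 -> [][]p2), w0
4. []p3, w0
5. ~[][]p2, w0
6. p3 -> []p2, w0
7. p3, w0
8. []p2, w0
9. p2, w0
10. ~[]p2, w1
11. p3 -> []p2, w1
12. p3, w1
13. p2, w1
14. []p2, w1
15. ~p2, w2
16. p2, w2
Accessibility: w0Rw0, w0Rw1, w1Rw0, w1Rw1, w1Rw2, w2Rw1, w2Rw2
Branch closes: p2 and ~p2 both at w2.
Every branch closes; the branch above is one of them.

No, unsatisfiable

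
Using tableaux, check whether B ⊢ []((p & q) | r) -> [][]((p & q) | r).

Tableau for the negation ~([]((p & q) | r) -> [][]((p & q) | r)):
1. ~([]((p & q) | r) -> [][]((p & q) | r)), u
2. []((p & q) | r), u   [~->-rule on 1]
3. ~[][]((p & q) | r), u   [~->-rule on 1]
4. (p & q) | r, u   [[]-rule on 2 via uRu]
5. r, u   [|-rule on 4 (branches; this branch)]
6. ~[]((p & q) | r), v   [~[]-rule on 3: fresh world v, uRv]
7. (p & q) | r, v   [[]-rule on 2 via uRv]
8. r, v   [|-rule on 7 (branches; this branch)]
9. ~((p & q) | r), w   [~[]-rule on 6: fresh world w, vRw]
10. ~(p & q), w   [~|-rule on 9]
11. ~r, w   [~|-rule on 9]
12. ~q, w   [~&-rule on 10 (branches; this branch)]
Accessibility: uRu, uRv, vRu, vRv, vRw, wRv, wRw
The negation has an open branch (countermodel exists).

Not valid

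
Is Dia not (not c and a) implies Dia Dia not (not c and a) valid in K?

Tableau for the negation not (Dia not (not c and a) implies Dia Dia not (not c and a)):
1. not (Dia not (not c and a) implies Dia Dia not (not c and a)), u
2. Dia not (not c and a), u
3. not Dia Dia not (not c and a), u
4. not (not c and a), v
5. not Dia not (not c and a), v
6. not a, v
Accessibility: uRv
The negation has an open branch (countermodel exists).

Not valid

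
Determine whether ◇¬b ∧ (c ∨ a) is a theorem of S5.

Not valid

Tableau for the negation ¬(◇¬b ∧ (c ∨ a)):
1. ¬(◇¬b ∧ (c ∨ a)), u
2. ¬(c ∨ a), u   [¬∧-rule on 1 (branches; this branch)]
3. ¬c, u   [¬∨-rule on 2]
4. ¬a, u   [¬∨-rule on 2]
Accessibility: uRu
The negation has an open branch (countermodel exists).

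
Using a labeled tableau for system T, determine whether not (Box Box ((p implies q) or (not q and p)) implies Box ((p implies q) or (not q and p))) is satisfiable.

1. not (Box Box ((p implies q) or (not q and p)) implies Box ((p implies q) or (not q and p))), w0
2. Box Box ((p implies q) or (not q and p)), w0
3. not Box ((p implies q) or (not q and p)), w0
4. Box ((p implies q) or (not q and p)), w0
5. (p implies q) or (not q and p), w0
6. not q and p, w0
7. not q, w0
8. p, w0
9. not ((p implies q) or (not q and p)), w1
10. not (p implies q), w1
11. not (not q and p), w1
12. p, w1
13. not q, w1
14. Box ((p implies q) or (not q and p)), w1
15. (p implies q) or (not q and p), w1
16. not p, w1
Accessibility: w0Rw0, w0Rw1, w1Rw1
Branch closes: p and not p both at w1.
All branches of the tableau close; one closing branch shown above.

Unsatisfiable (every branch closes)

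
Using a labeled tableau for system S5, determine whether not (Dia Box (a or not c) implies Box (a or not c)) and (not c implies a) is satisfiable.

1. not (Dia Box (a or not c) implies Box (a or not c)) and (not c implies a), u
2. not (Dia Box (a or not c) implies Box (a or not c)), u
3. not c implies a, u
4. Dia Box (a or not c), u
5. not Box (a or not c), u
6. a, u
7. Box (a or not c), v
8. a or not c, u
9. a or not c, v
10. not c, u
11. not c, v
12. not (a or not c), w
13. not a, w
14. c, w
15. a or not c, w
16. not c, w
Accessibility: uRu, uRv, uRw, vRu, vRv, vRw, wRu, wRv, wRw
Branch closes: c and not c both at w.
Every branch closes; the branch above is one of them.

Unsatisfiable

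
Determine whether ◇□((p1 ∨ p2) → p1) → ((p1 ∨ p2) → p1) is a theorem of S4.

Invalid (countermodel exists)

Tableau for the negation ¬(◇□((p1 ∨ p2) → p1) → ((p1 ∨ p2) → p1)):
1. ¬(◇□((p1 ∨ p2) → p1) → ((p1 ∨ p2) → p1)), u
2. ◇□((p1 ∨ p2) → p1), u
3. ¬((p1 ∨ p2) → p1), u
4. p1 ∨ p2, u
5. ¬p1, u
6. p2, u
7. □((p1 ∨ p2) → p1), v
8. (p1 ∨ p2) → p1, v
9. p1, v
Accessibility: uRu, uRv, vRv
The negation has an open branch (countermodel exists).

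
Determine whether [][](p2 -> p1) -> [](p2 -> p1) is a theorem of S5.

Tableau for the negation ~([][](p2 -> p1) -> [](p2 -> p1)):
1. ~([][](p2 -> p1) -> [](p2 -> p1)), u
2. [][](p2 -> p1), u   [~->-rule on 1]
3. ~[](p2 -> p1), u   [~->-rule on 1]
4. [](p2 -> p1), u   [[]-rule on 2 via uRu]
5. p2 -> p1, u   [[]-rule on 4 via uRu]
6. p1, u   [->-rule on 5 (branches; this branch)]
7. ~(p2 -> p1), v   [~[]-rule on 3: fresh world v, uRv]
8. p2, v   [~->-rule on 7]
9. ~p1, v   [~->-rule on 7]
10. [](p2 -> p1), v   [[]-rule on 2 via uRv]
11. p2 -> p1, v   [[]-rule on 4 via uRv]
12. p1, v   [->-rule on 11 (branches; this branch)]
Accessibility: uRu, uRv, vRu, vRv
Branch closes: p1 and ~p1 both at v.
Every branch of the negation's tableau closes; the branch above is one of them.

Valid in S5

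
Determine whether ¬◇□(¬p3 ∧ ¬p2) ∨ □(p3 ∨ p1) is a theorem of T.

Tableau for the negation ¬(¬◇□(¬p3 ∧ ¬p2) ∨ □(p3 ∨ p1)):
1. ¬(¬◇□(¬p3 ∧ ¬p2) ∨ □(p3 ∨ p1)), u
2. ◇□(¬p3 ∧ ¬p2), u
3. ¬□(p3 ∨ p1), u
4. □(¬p3 ∧ ¬p2), v
5. ¬p3 ∧ ¬p2, v
6. ¬p3, v
7. ¬p2, v
8. ¬(p3 ∨ p1), w
9. ¬p3, w
10. ¬p1, w
Accessibility: uRu, uRv, uRw, vRv, wRw
The negation has an open branch (countermodel exists).

No, not valid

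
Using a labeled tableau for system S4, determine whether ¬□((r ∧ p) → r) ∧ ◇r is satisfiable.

No, unsatisfiable

1. ¬□((r ∧ p) → r) ∧ ◇r, 0
2. ¬□((r ∧ p) → r), 0   [∧-rule on 1]
3. ◇r, 0   [∧-rule on 1]
4. ¬((r ∧ p) → r), 1   [¬□-rule on 2: fresh world 1, 0R1]
5. r ∧ p, 1   [¬→-rule on 4]
6. ¬r, 1   [¬→-rule on 4]
7. r, 1   [∧-rule on 5]
8. p, 1   [∧-rule on 5]
Accessibility: 0R0, 0R1, 1R1
Branch closes: r and ¬r both at 1.
(One branch shown.) All branches close.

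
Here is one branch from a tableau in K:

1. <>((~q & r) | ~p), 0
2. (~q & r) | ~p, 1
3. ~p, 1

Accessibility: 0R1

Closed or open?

Open

No atom appears with both signs at the same world.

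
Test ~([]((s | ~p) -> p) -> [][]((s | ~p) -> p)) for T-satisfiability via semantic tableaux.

1. ~([]((s | ~p) -> p) -> [][]((s | ~p) -> p)), 0
2. []((s | ~p) -> p), 0
3. ~[][]((s | ~p) -> p), 0
4. (s | ~p) -> p, 0
5. p, 0
6. ~[]((s | ~p) -> p), 1
7. (s | ~p) -> p, 1
8. p, 1
9. ~((s | ~p) -> p), 2
10. s | ~p, 2
11. ~p, 2
Accessibility: 0R0, 0R1, 1R1, 1R2, 2R2

Satisfiable (open branch found)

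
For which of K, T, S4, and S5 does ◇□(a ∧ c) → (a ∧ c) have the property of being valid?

S5-tableau for the negation ¬(◇□(a ∧ c) → (a ∧ c)):
1. ¬(◇□(a ∧ c) → (a ∧ c)), 0
2. ◇□(a ∧ c), 0
3. ¬(a ∧ c), 0
4. ¬c, 0
5. □(a ∧ c), 1
6. a ∧ c, 0
7. a, 0
8. c, 0
Accessibility: 0R0, 0R1, 1R0, 1R1
Branch closes: c and ¬c both at 0.
Every branch closes (one shown): valid in S5.
S4-tableau for the negation ¬(◇□(a ∧ c) → (a ∧ c)):
1. ¬(◇□(a ∧ c) → (a ∧ c)), 0
2. ◇□(a ∧ c), 0
3. ¬(a ∧ c), 0
4. ¬c, 0
5. □(a ∧ c), 1
6. a ∧ c, 1
7. a, 1
8. c, 1
Accessibility: 0R0, 0R1, 1R1
Complete open branch: countermodel on an S4-frame, so not valid in S4, nor in K, T (the same frame is also a K-frame and a T-frame).

S5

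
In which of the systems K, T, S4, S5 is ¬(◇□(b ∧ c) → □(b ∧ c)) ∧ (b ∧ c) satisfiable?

K, T, S4

S5-tableau for the formula:
1. ¬(◇□(b ∧ c) → □(b ∧ c)) ∧ (b ∧ c), w0
2. ¬(◇□(b ∧ c) → □(b ∧ c)), w0   [∧-rule on 1]
3. b ∧ c, w0   [∧-rule on 1]
4. ◇□(b ∧ c), w0   [¬→-rule on 2]
5. ¬□(b ∧ c), w0   [¬→-rule on 2]
6. b, w0   [∧-rule on 3]
7. c, w0   [∧-rule on 3]
8. □(b ∧ c), w1   [◇-rule on 4: fresh world w1, w0Rw1]
9. b ∧ c, w1   [□-rule on 8 via w1Rw1]
10. b, w1   [∧-rule on 9]
11. c, w1   [∧-rule on 9]
12. ¬(b ∧ c), w2   [¬□-rule on 5: fresh world w2, w0Rw2]
13. b ∧ c, w2   [□-rule on 8 via w1Rw2]
14. b, w2   [∧-rule on 13]
15. c, w2   [∧-rule on 13]
16. ¬c, w2   [¬∧-rule on 12 (branches; this branch)]
Accessibility: w0Rw0, w0Rw1, w0Rw2, w1Rw0, w1Rw1, w1Rw2, w2Rw0, w2Rw1, w2Rw2
Branch closes: c and ¬c both at w2.
Every branch closes (one shown): unsatisfiable in S5.
S4-tableau for the formula:
1. ¬(◇□(b ∧ c) → □(b ∧ c)) ∧ (b ∧ c), w0
2. ¬(◇□(b ∧ c) → □(b ∧ c)), w0   [∧-rule on 1]
3. b ∧ c, w0   [∧-rule on 1]
4. ◇□(b ∧ c), w0   [¬→-rule on 2]
5. ¬□(b ∧ c), w0   [¬→-rule on 2]
6. b, w0   [∧-rule on 3]
7. c, w0   [∧-rule on 3]
8. □(b ∧ c), w1   [◇-rule on 4: fresh world w1, w0Rw1]
9. b ∧ c, w1   [□-rule on 8 via w1Rw1]
10. b, w1   [∧-rule on 9]
11. c, w1   [∧-rule on 9]
12. ¬(b ∧ c), w2   [¬□-rule on 5: fresh world w2, w0Rw2]
13. ¬c, w2   [¬∧-rule on 12 (branches; this branch)]
Accessibility: w0Rw0, w0Rw1, w0Rw2, w1Rw1, w2Rw2
Complete open branch: satisfiable in S4, hence also in K, T (this S4-model is also a K-model and a T-model).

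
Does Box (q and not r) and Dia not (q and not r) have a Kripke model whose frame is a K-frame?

1. Box (q and not r) and Dia not (q and not r), 0
2. Box (q and not r), 0   [and-rule on 1]
3. Dia not (q and not r), 0   [and-rule on 1]
4. not (q and not r), 1   [Dia-rule on 3: fresh world 1, 0R1]
5. q and not r, 1   [Box-rule on 2 via 0R1]
6. q, 1   [and-rule on 5]
7. not r, 1   [and-rule on 5]
8. r, 1   [neg-and-rule on 4 (branches; this branch)]
Accessibility: 0R1
Branch closes: r and not r both at 1.
(One branch shown.) All branches close.

Unsatisfiable (every branch closes)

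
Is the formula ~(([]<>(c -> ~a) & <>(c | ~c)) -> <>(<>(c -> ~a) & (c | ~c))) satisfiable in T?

1. ~(([]<>(c -> ~a) & <>(c | ~c)) -> <>(<>(c -> ~a) & (c | ~c))), u
2. []<>(c -> ~a) & <>(c | ~c), u
3. ~<>(<>(c -> ~a) & (c | ~c)), u
4. []<>(c -> ~a), u
5. <>(c | ~c), u
6. ~(<>(c -> ~a) & (c | ~c)), u
7. <>(c -> ~a), u
8. ~<>(c -> ~a), u
9. ~(c -> ~a), u
10. c, u
11. a, u
12. c | ~c, v
13. ~(<>(c -> ~a) & (c | ~c)), v
14. <>(c -> ~a), v
15. ~(c -> ~a), v
16. c, v
17. a, v
18. ~<>(c -> ~a), v
19. c -> ~a, w
20. ~(<>(c -> ~a) & (c | ~c)), w
21. <>(c -> ~a), w
22. ~(c -> ~a), w
23. c, w
24. a, w
25. ~a, w
Accessibility: uRu, uRv, uRw, vRv, wRw
Branch closes: a and ~a both at w.
(One branch shown.) All branches close.

Unsatisfiable (every branch closes)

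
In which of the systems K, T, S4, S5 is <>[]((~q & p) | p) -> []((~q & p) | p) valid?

S4-tableau for the negation ~(<>[]((~q & p) | p) -> []((~q & p) | p)):
1. ~(<>[]((~q & p) | p) -> []((~q & p) | p)), u
2. <>[]((~q & p) | p), u   [~->-rule on 1]
3. ~[]((~q & p) | p), u   [~->-rule on 1]
4. []((~q & p) | p), v   [<>-rule on 2: fresh world v, uRv]
5. (~q & p) | p, v   [[]-rule on 4 via vRv]
6. p, v   [|-rule on 5 (branches; this branch)]
7. ~((~q & p) | p), w   [~[]-rule on 3: fresh world w, uRw]
8. ~(~q & p), w   [~|-rule on 7]
9. ~p, w   [~|-rule on 7]
Accessibility: uRu, uRv, uRw, vRv, wRw
Complete open branch: countermodel on an S4-frame, so not valid in S4, nor in K, T (the same frame is also a K-frame and a T-frame).
S5-tableau for the negation ~(<>[]((~q & p) | p) -> []((~q & p) | p)):
1. ~(<>[]((~q & p) | p) -> []((~q & p) | p)), u
2. <>[]((~q & p) | p), u   [~->-rule on 1]
3. ~[]((~q & p) | p), u   [~->-rule on 1]
4. []((~q & p) | p), v   [<>-rule on 2: fresh world v, uRv]
5. (~q & p) | p, u   [[]-rule on 4 via vRu]
6. (~q & p) | p, v   [[]-rule on 4 via vRv]
7. ~q & p, u   [|-rule on 5 (branches; this branch)]
8. ~q, u   [&-rule on 7]
9. p, u   [&-rule on 7]
10. ~q & p, v   [|-rule on 6 (branches; this branch)]
11. ~q, v   [&-rule on 10]
12. p, v   [&-rule on 10]
13. ~((~q & p) | p), w   [~[]-rule on 3: fresh world w, uRw]
14. ~(~q & p), w   [~|-rule on 13]
15. ~p, w   [~|-rule on 13]
16. (~q & p) | p, w   [[]-rule on 4 via vRw]
17. ~q & p, w   [|-rule on 16 (branches; this branch)]
18. ~q, w   [&-rule on 17]
19. p, w   [&-rule on 17]
Accessibility: uRu, uRv, uRw, vRu, vRv, vRw, wRu, wRv, wRw
Branch closes: p and ~p both at w.
Every branch closes (one shown): valid in S5.

S5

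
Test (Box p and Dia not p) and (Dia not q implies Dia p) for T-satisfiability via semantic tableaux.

1. (Box p and Dia not p) and (Dia not q implies Dia p), u
2. Box p and Dia not p, u
3. Dia not q implies Dia p, u
4. Box p, u
5. Dia not p, u
6. p, u
7. not Dia not q, u
8. q, u
9. not p, v
10. p, v
Accessibility: uRu, uRv, vRv
Branch closes: p and not p both at v.
(One branch shown.) All branches close.

Unsatisfiable (every branch closes)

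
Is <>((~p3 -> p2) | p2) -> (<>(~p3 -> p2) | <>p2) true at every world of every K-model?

Valid

Tableau for the negation ~(<>((~p3 -> p2) | p2) -> (<>(~p3 -> p2) | <>p2)):
1. ~(<>((~p3 -> p2) | p2) -> (<>(~p3 -> p2) | <>p2)), 0
2. <>((~p3 -> p2) | p2), 0   [~->-rule on 1]
3. ~(<>(~p3 -> p2) | <>p2), 0   [~->-rule on 1]
4. ~<>(~p3 -> p2), 0   [~|-rule on 3]
5. ~<>p2, 0   [~|-rule on 3]
6. (~p3 -> p2) | p2, 1   [<>-rule on 2: fresh world 1, 0R1]
7. ~(~p3 -> p2), 1   [~<>-rule on 4 via 0R1]
8. ~p3, 1   [~->-rule on 7]
9. ~p2, 1   [~->-rule on 7]
10. ~p3 -> p2, 1   [|-rule on 6 (branches; this branch)]
11. p2, 1   [->-rule on 10 (branches; this branch)]
Accessibility: 0R1
Branch closes: p2 and ~p2 both at 1.
Every branch of the negation's tableau closes; the branch above is one of them.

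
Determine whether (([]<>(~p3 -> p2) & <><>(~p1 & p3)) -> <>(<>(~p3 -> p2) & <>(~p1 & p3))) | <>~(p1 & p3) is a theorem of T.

Tableau for the negation ~((([]<>(~p3 -> p2) & <><>(~p1 & p3)) -> <>(<>(~p3 -> p2) & <>(~p1 & p3))) | <>~(p1 & p3)):
1. ~((([]<>(~p3 -> p2) & <><>(~p1 & p3)) -> <>(<>(~p3 -> p2) & <>(~p1 & p3))) | <>~(p1 & p3)), w0
2. ~(([]<>(~p3 -> p2) & <><>(~p1 & p3)) -> <>(<>(~p3 -> p2) & <>(~p1 & p3))), w0   [~|-rule on 1]
3. ~<>~(p1 & p3), w0   [~|-rule on 1]
4. []<>(~p3 -> p2) & <><>(~p1 & p3), w0   [~->-rule on 2]
5. ~<>(<>(~p3 -> p2) & <>(~p1 & p3)), w0   [~->-rule on 2]
6. []<>(~p3 -> p2), w0   [&-rule on 4]
7. <><>(~p1 & p3), w0   [&-rule on 4]
8. p1 & p3, w0   [~<>-rule on 3 via w0Rw0]
9. p1, w0   [&-rule on 8]
10. p3, w0   [&-rule on 8]
11. ~(<>(~p3 -> p2) & <>(~p1 & p3)), w0   [~<>-rule on 5 via w0Rw0]
12. <>(~p3 -> p2), w0   [[]-rule on 6 via w0Rw0]
13. ~<>(~p1 & p3), w0   [~&-rule on 11 (branches; this branch)]
14. ~(~p1 & p3), w0   [~<>-rule on 13 via w0Rw0]
15. <>(~p1 & p3), w1   [<>-rule on 7: fresh world w1, w0Rw1]
16. p1 & p3, w1   [~<>-rule on 3 via w0Rw1]
17. p1, w1   [&-rule on 16]
18. p3, w1   [&-rule on 16]
19. ~(<>(~p3 -> p2) & <>(~p1 & p3)), w1   [~<>-rule on 5 via w0Rw1]
20. <>(~p3 -> p2), w1   [[]-rule on 6 via w0Rw1]
21. ~(~p1 & p3), w1   [~<>-rule on 13 via w0Rw1]
22. ~<>(~p1 & p3), w1   [~&-rule on 19 (branches; this branch)]
23. ~p3 -> p2, w2   [<>-rule on 12: fresh world w2, w0Rw2]
24. p1 & p3, w2   [~<>-rule on 3 via w0Rw2]
25. p1, w2   [&-rule on 24]
26. p3, w2   [&-rule on 24]
27. ~(<>(~p3 -> p2) & <>(~p1 & p3)), w2   [~<>-rule on 5 via w0Rw2]
28. <>(~p3 -> p2), w2   [[]-rule on 6 via w0Rw2]
29. ~(~p1 & p3), w2   [~<>-rule on 13 via w0Rw2]
30. p2, w2   [->-rule on 23 (branches; this branch)]
31. ~<>(~p1 & p3), w2   [~&-rule on 27 (branches; this branch)]
32. ~p1 & p3, w3   [<>-rule on 15: fresh world w3, w1Rw3]
33. ~p1, w3   [&-rule on 32]
34. p3, w3   [&-rule on 32]
35. ~(~p1 & p3), w3   [~<>-rule on 22 via w1Rw3]
36. ~p3, w3   [~&-rule on 35 (branches; this branch)]
Accessibility: w0Rw0, w0Rw1, w0Rw2, w1Rw1, w1Rw3, w2Rw2, w3Rw3
Branch closes: p3 and ~p3 both at w3.
Every branch of the negation's tableau closes; the branch above is one of them.

Valid in T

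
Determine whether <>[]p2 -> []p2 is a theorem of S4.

Tableau for the negation ~(<>[]p2 -> []p2):
1. ~(<>[]p2 -> []p2), w0
2. <>[]p2, w0
3. ~[]p2, w0
4. []p2, w1
5. p2, w1
6. ~p2, w2
Accessibility: w0Rw0, w0Rw1, w0Rw2, w1Rw1, w2Rw2
The negation has an open branch (countermodel exists).

Invalid (countermodel exists)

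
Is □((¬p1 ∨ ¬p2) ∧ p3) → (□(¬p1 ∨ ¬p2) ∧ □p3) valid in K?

Tableau for the negation ¬(□((¬p1 ∨ ¬p2) ∧ p3) → (□(¬p1 ∨ ¬p2) ∧ □p3)):
1. ¬(□((¬p1 ∨ ¬p2) ∧ p3) → (□(¬p1 ∨ ¬p2) ∧ □p3)), u
2. □((¬p1 ∨ ¬p2) ∧ p3), u
3. ¬(□(¬p1 ∨ ¬p2) ∧ □p3), u
4. ¬□(¬p1 ∨ ¬p2), u
5. ¬(¬p1 ∨ ¬p2), v
6. p1, v
7. p2, v
8. (¬p1 ∨ ¬p2) ∧ p3, v
9. ¬p1 ∨ ¬p2, v
10. p3, v
11. ¬p2, v
Accessibility: uRv
Branch closes: p2 and ¬p2 both at v.
Every branch of the negation's tableau closes; the branch above is one of them.

Valid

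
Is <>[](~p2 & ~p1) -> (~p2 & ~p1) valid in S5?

Valid

Tableau for the negation ~(<>[](~p2 & ~p1) -> (~p2 & ~p1)):
1. ~(<>[](~p2 & ~p1) -> (~p2 & ~p1)), 0
2. <>[](~p2 & ~p1), 0
3. ~(~p2 & ~p1), 0
4. p1, 0
5. [](~p2 & ~p1), 1
6. ~p2 & ~p1, 0
7. ~p2, 0
8. ~p1, 0
Accessibility: 0R0, 0R1, 1R0, 1R1
Branch closes: p1 and ~p1 both at 0.
All branches of the negation close; one closing branch shown above.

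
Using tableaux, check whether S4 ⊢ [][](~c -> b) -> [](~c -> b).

Tableau for the negation ~([][](~c -> b) -> [](~c -> b)):
1. ~([][](~c -> b) -> [](~c -> b)), 0
2. [][](~c -> b), 0
3. ~[](~c -> b), 0
4. [](~c -> b), 0
5. ~c -> b, 0
6. b, 0
7. ~(~c -> b), 1
8. ~c, 1
9. ~b, 1
10. [](~c -> b), 1
11. ~c -> b, 1
12. b, 1
Accessibility: 0R0, 0R1, 1R1
Branch closes: b and ~b both at 1.
Every branch of the negation's tableau closes; the branch above is one of them.

Yes, valid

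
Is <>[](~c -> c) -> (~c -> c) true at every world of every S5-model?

Valid in S5

Tableau for the negation ~(<>[](~c -> c) -> (~c -> c)):
1. ~(<>[](~c -> c) -> (~c -> c)), w0
2. <>[](~c -> c), w0
3. ~(~c -> c), w0
4. ~c, w0
5. [](~c -> c), w1
6. ~c -> c, w0
7. ~c -> c, w1
8. c, w0
Accessibility: w0Rw0, w0Rw1, w1Rw0, w1Rw1
Branch closes: c and ~c both at w0.
Every branch of the negation's tableau closes; the branch above is one of them.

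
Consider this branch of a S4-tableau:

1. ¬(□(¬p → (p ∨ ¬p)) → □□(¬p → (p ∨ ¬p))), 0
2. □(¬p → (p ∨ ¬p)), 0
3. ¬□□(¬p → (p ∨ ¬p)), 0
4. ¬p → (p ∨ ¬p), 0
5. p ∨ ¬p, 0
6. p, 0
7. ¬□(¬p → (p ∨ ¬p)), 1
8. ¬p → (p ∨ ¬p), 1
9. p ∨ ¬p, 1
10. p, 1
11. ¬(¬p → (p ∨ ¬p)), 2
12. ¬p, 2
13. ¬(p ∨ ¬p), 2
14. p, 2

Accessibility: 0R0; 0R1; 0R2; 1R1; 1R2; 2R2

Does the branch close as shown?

Both p and ¬p appear at 2.

Closed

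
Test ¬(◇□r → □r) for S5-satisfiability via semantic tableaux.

1. ¬(◇□r → □r), u
2. ◇□r, u   [¬→-rule on 1]
3. ¬□r, u   [¬→-rule on 1]
4. □r, v   [◇-rule on 2: fresh world v, uRv]
5. r, u   [□-rule on 4 via vRu]
6. r, v   [□-rule on 4 via vRv]
7. ¬r, w   [¬□-rule on 3: fresh world w, uRw]
8. r, w   [□-rule on 4 via vRw]
Accessibility: uRu, uRv, uRw, vRu, vRv, vRw, wRu, wRv, wRw
Branch closes: r and ¬r both at w.
(One branch shown.) All branches close.

No, unsatisfiable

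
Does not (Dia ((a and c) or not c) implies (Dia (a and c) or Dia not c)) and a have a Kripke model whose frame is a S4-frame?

1. not (Dia ((a and c) or not c) implies (Dia (a and c) or Dia not c)) and a, 0
2. not (Dia ((a and c) or not c) implies (Dia (a and c) or Dia not c)), 0
3. a, 0
4. Dia ((a and c) or not c), 0
5. not (Dia (a and c) or Dia not c), 0
6. not Dia (a and c), 0
7. not Dia not c, 0
8. not (a and c), 0
9. c, 0
10. not c, 0
Accessibility: 0R0
Branch closes: c and not c both at 0.
All branches of the tableau close; one closing branch shown above.

Unsatisfiable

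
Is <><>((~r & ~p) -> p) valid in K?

Tableau for the negation ~<><>((~r & ~p) -> p):
1. ~<><>((~r & ~p) -> p), 0
The negation has an open branch (countermodel exists).

No, not valid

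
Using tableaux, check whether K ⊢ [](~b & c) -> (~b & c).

Not valid

Tableau for the negation ~([](~b & c) -> (~b & c)):
1. ~([](~b & c) -> (~b & c)), w0
2. [](~b & c), w0
3. ~(~b & c), w0
4. ~c, w0
The negation has an open branch (countermodel exists).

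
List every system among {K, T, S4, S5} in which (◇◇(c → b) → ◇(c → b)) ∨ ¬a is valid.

T-tableau for the negation ¬((◇◇(c → b) → ◇(c → b)) ∨ ¬a):
1. ¬((◇◇(c → b) → ◇(c → b)) ∨ ¬a), u
2. ¬(◇◇(c → b) → ◇(c → b)), u   [¬∨-rule on 1]
3. a, u   [¬∨-rule on 1]
4. ◇◇(c → b), u   [¬→-rule on 2]
5. ¬◇(c → b), u   [¬→-rule on 2]
6. ¬(c → b), u   [¬◇-rule on 5 via uRu]
7. c, u   [¬→-rule on 6]
8. ¬b, u   [¬→-rule on 6]
9. ◇(c → b), v   [◇-rule on 4: fresh world v, uRv]
10. ¬(c → b), v   [¬◇-rule on 5 via uRv]
11. c, v   [¬→-rule on 10]
12. ¬b, v   [¬→-rule on 10]
13. c → b, w   [◇-rule on 9: fresh world w, vRw]
14. b, w   [→-rule on 13 (branches; this branch)]
Accessibility: uRu, uRv, vRv, vRw, wRw
Complete open branch: countermodel on a T-frame, so not valid in T, nor in K (the same frame is also a K-frame).
S4-tableau for the negation ¬((◇◇(c → b) → ◇(c → b)) ∨ ¬a):
1. ¬((◇◇(c → b) → ◇(c → b)) ∨ ¬a), u
2. ¬(◇◇(c → b) → ◇(c → b)), u   [¬∨-rule on 1]
3. a, u   [¬∨-rule on 1]
4. ◇◇(c → b), u   [¬→-rule on 2]
5. ¬◇(c → b), u   [¬→-rule on 2]
6. ¬(c → b), u   [¬◇-rule on 5 via uRu]
7. c, u   [¬→-rule on 6]
8. ¬b, u   [¬→-rule on 6]
9. ◇(c → b), v   [◇-rule on 4: fresh world v, uRv]
10. ¬(c → b), v   [¬◇-rule on 5 via uRv]
11. c, v   [¬→-rule on 10]
12. ¬b, v   [¬→-rule on 10]
13. c → b, w   [◇-rule on 9: fresh world w, vRw]
14. ¬(c → b), w   [¬◇-rule on 5 via uRw]
15. c, w   [¬→-rule on 14]
16. ¬b, w   [¬→-rule on 14]
17. b, w   [→-rule on 13 (branches; this branch)]
Accessibility: uRu, uRv, uRw, vRv, vRw, wRw
Branch closes: b and ¬b both at w.
Every branch closes (one shown): valid in S4, hence also in S5 (every theorem of S4 is a theorem of S5).

S4, S5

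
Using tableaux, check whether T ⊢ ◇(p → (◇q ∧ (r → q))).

Tableau for the negation ¬◇(p → (◇q ∧ (r → q))):
1. ¬◇(p → (◇q ∧ (r → q))), w0
2. ¬(p → (◇q ∧ (r → q))), w0   [¬◇-rule on 1 via w0Rw0]
3. p, w0   [¬→-rule on 2]
4. ¬(◇q ∧ (r → q)), w0   [¬→-rule on 2]
5. ¬(r → q), w0   [¬∧-rule on 4 (branches; this branch)]
6. r, w0   [¬→-rule on 5]
7. ¬q, w0   [¬→-rule on 5]
Accessibility: w0Rw0
The negation has an open branch (countermodel exists).

Not valid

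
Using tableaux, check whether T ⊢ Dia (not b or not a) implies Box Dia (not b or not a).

Tableau for the negation not (Dia (not b or not a) implies Box Dia (not b or not a)):
1. not (Dia (not b or not a) implies Box Dia (not b or not a)), 0
2. Dia (not b or not a), 0
3. not Box Dia (not b or not a), 0
4. not b or not a, 1
5. not a, 1
6. not Dia (not b or not a), 2
7. not (not b or not a), 2
8. b, 2
9. a, 2
Accessibility: 0R0, 0R1, 0R2, 1R1, 2R2
The negation has an open branch (countermodel exists).

Invalid (countermodel exists)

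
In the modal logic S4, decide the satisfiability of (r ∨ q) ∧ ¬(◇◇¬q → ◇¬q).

Unsatisfiable (every branch closes)

1. (r ∨ q) ∧ ¬(◇◇¬q → ◇¬q), 0
2. r ∨ q, 0
3. ¬(◇◇¬q → ◇¬q), 0
4. ◇◇¬q, 0
5. ¬◇¬q, 0
6. q, 0
7. ◇¬q, 1
8. q, 1
9. ¬q, 2
10. q, 2
Accessibility: 0R0, 0R1, 0R2, 1R1, 1R2, 2R2
Branch closes: q and ¬q both at 2.
Every branch closes; the branch above is one of them.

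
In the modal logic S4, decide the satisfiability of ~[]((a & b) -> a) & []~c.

Unsatisfiable (every branch closes)

1. ~[]((a & b) -> a) & []~c, u
2. ~[]((a & b) -> a), u
3. []~c, u
4. ~c, u
5. ~((a & b) -> a), v
6. a & b, v
7. ~a, v
8. a, v
9. b, v
Accessibility: uRu, uRv, vRv
Branch closes: a and ~a both at v.
All branches of the tableau close; one closing branch shown above.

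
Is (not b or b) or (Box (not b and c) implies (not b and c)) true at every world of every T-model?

Valid in T

Tableau for the negation not ((not b or b) or (Box (not b and c) implies (not b and c))):
1. not ((not b or b) or (Box (not b and c) implies (not b and c))), w0
2. not (not b or b), w0
3. not (Box (not b and c) implies (not b and c)), w0
4. b, w0
5. not b, w0
Accessibility: w0Rw0
Branch closes: b and not b both at w0.
All branches of the negation close; one closing branch shown above.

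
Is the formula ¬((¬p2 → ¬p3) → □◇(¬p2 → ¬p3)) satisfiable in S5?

Unsatisfiable

1. ¬((¬p2 → ¬p3) → □◇(¬p2 → ¬p3)), u
2. ¬p2 → ¬p3, u   [¬→-rule on 1]
3. ¬□◇(¬p2 → ¬p3), u   [¬→-rule on 1]
4. ¬p3, u   [→-rule on 2 (branches; this branch)]
5. ¬◇(¬p2 → ¬p3), v   [¬□-rule on 3: fresh world v, uRv]
6. ¬(¬p2 → ¬p3), u   [¬◇-rule on 5 via vRu]
7. ¬p2, u   [¬→-rule on 6]
8. p3, u   [¬→-rule on 6]
Accessibility: uRu, uRv, vRu, vRv
Branch closes: p3 and ¬p3 both at u.
Every branch closes; the branch above is one of them.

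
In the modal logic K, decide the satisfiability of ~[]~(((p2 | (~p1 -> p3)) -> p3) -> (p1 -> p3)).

1. ~[]~(((p2 | (~p1 -> p3)) -> p3) -> (p1 -> p3)), w0
2. ((p2 | (~p1 -> p3)) -> p3) -> (p1 -> p3), w1   [~[]-rule on 1: fresh world w1, w0Rw1]
3. p1 -> p3, w1   [->-rule on 2 (branches; this branch)]
4. p3, w1   [->-rule on 3 (branches; this branch)]
Accessibility: w0Rw1

Yes, satisfiable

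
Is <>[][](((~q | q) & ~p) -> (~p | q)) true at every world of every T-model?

Yes, valid

Tableau for the negation ~<>[][](((~q | q) & ~p) -> (~p | q)):
1. ~<>[][](((~q | q) & ~p) -> (~p | q)), u
2. ~[][](((~q | q) & ~p) -> (~p | q)), u
3. ~[](((~q | q) & ~p) -> (~p | q)), v
4. ~[][](((~q | q) & ~p) -> (~p | q)), v
5. ~(((~q | q) & ~p) -> (~p | q)), w
6. (~q | q) & ~p, w
7. ~(~p | q), w
8. ~q | q, w
9. ~p, w
10. p, w
11. ~q, w
Accessibility: uRu, uRv, vRv, vRw, wRw
Branch closes: p and ~p both at w.
All branches of the negation close; one closing branch shown above.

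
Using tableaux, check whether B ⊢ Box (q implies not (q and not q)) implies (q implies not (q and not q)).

Tableau for the negation not (Box (q implies not (q and not q)) implies (q implies not (q and not q))):
1. not (Box (q implies not (q and not q)) implies (q implies not (q and not q))), w0
2. Box (q implies not (q and not q)), w0
3. not (q implies not (q and not q)), w0
4. q, w0
5. q and not q, w0
6. not q, w0
Accessibility: w0Rw0
Branch closes: q and not q both at w0.
Every branch of the negation's tableau closes; the branch above is one of them.

Yes, valid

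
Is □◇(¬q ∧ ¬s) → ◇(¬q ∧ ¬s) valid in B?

Yes, valid

Tableau for the negation ¬(□◇(¬q ∧ ¬s) → ◇(¬q ∧ ¬s)):
1. ¬(□◇(¬q ∧ ¬s) → ◇(¬q ∧ ¬s)), w0
2. □◇(¬q ∧ ¬s), w0
3. ¬◇(¬q ∧ ¬s), w0
4. ◇(¬q ∧ ¬s), w0
5. ¬(¬q ∧ ¬s), w0
6. s, w0
7. ¬q ∧ ¬s, w1
8. ¬q, w1
9. ¬s, w1
10. ◇(¬q ∧ ¬s), w1
11. ¬(¬q ∧ ¬s), w1
12. s, w1
Accessibility: w0Rw0, w0Rw1, w1Rw0, w1Rw1
Branch closes: s and ¬s both at w1.
All branches of the negation close; one closing branch shown above.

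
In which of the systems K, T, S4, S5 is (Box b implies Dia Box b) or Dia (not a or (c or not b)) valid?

T-tableau for the negation not ((Box b implies Dia Box b) or Dia (not a or (c or not b))):
1. not ((Box b implies Dia Box b) or Dia (not a or (c or not b))), w0
2. not (Box b implies Dia Box b), w0   [neg-or-rule on 1]
3. not Dia (not a or (c or not b)), w0   [neg-or-rule on 1]
4. Box b, w0   [neg-implies-rule on 2]
5. not Dia Box b, w0   [neg-implies-rule on 2]
6. not (not a or (c or not b)), w0   [neg-Dia-rule on 3 via w0Rw0]
7. a, w0   [neg-or-rule on 6]
8. not (c or not b), w0   [neg-or-rule on 6]
9. not c, w0   [neg-or-rule on 8]
10. b, w0   [neg-or-rule on 8]
11. not Box b, w0   [neg-Dia-rule on 5 via w0Rw0]
12. not b, w1   [neg-Box-rule on 11: fresh world w1, w0Rw1]
13. not (not a or (c or not b)), w1   [neg-Dia-rule on 3 via w0Rw1]
14. a, w1   [neg-or-rule on 13]
15. not (c or not b), w1   [neg-or-rule on 13]
16. not c, w1   [neg-or-rule on 15]
17. b, w1   [neg-or-rule on 15]
Accessibility: w0Rw0, w0Rw1, w1Rw1
Branch closes: b and not b both at w1.
Every branch closes (one shown): valid in T, hence also in S4, S5 (every theorem of T is a theorem of S4 and S5).
K-tableau for the negation not ((Box b implies Dia Box b) or Dia (not a or (c or not b))):
1. not ((Box b implies Dia Box b) or Dia (not a or (c or not b))), w0
2. not (Box b implies Dia Box b), w0   [neg-or-rule on 1]
3. not Dia (not a or (c or not b)), w0   [neg-or-rule on 1]
4. Box b, w0   [neg-implies-rule on 2]
5. not Dia Box b, w0   [neg-implies-rule on 2]
Complete open branch: countermodel on a K-frame, so not valid in K.

T, S4, S5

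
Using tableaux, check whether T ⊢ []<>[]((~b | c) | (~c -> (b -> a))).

Not valid

Tableau for the negation ~[]<>[]((~b | c) | (~c -> (b -> a))):
1. ~[]<>[]((~b | c) | (~c -> (b -> a))), u
2. ~<>[]((~b | c) | (~c -> (b -> a))), v   [~[]-rule on 1: fresh world v, uRv]
3. ~[]((~b | c) | (~c -> (b -> a))), v   [~<>-rule on 2 via vRv]
4. ~((~b | c) | (~c -> (b -> a))), w   [~[]-rule on 3: fresh world w, vRw]
5. ~(~b | c), w   [~|-rule on 4]
6. ~(~c -> (b -> a)), w   [~|-rule on 4]
7. b, w   [~|-rule on 5]
8. ~c, w   [~|-rule on 5]
9. ~(b -> a), w   [~->-rule on 6]
10. ~a, w   [~->-rule on 9]
11. ~[]((~b | c) | (~c -> (b -> a))), w   [~<>-rule on 2 via vRw]
12. ~((~b | c) | (~c -> (b -> a))), x   [~[]-rule on 11: fresh world x, wRx]
13. ~(~b | c), x   [~|-rule on 12]
14. ~(~c -> (b -> a)), x   [~|-rule on 12]
15. b, x   [~|-rule on 13]
16. ~c, x   [~|-rule on 13]
17. ~(b -> a), x   [~->-rule on 14]
18. ~a, x   [~->-rule on 17]
Accessibility: uRu, uRv, vRv, vRw, wRw, wRx, xRx
The negation has an open branch (countermodel exists).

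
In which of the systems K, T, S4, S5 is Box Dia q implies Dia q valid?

T-tableau for the negation not (Box Dia q implies Dia q):
1. not (Box Dia q implies Dia q), w0
2. Box Dia q, w0   [neg-implies-rule on 1]
3. not Dia q, w0   [neg-implies-rule on 1]
4. Dia q, w0   [Box-rule on 2 via w0Rw0]
5. not q, w0   [neg-Dia-rule on 3 via w0Rw0]
6. q, w1   [Dia-rule on 4: fresh world w1, w0Rw1]
7. Dia q, w1   [Box-rule on 2 via w0Rw1]
8. not q, w1   [neg-Dia-rule on 3 via w0Rw1]
Accessibility: w0Rw0, w0Rw1, w1Rw1
Branch closes: q and not q both at w1.
Every branch closes (one shown): valid in T, hence also in S4, S5 (every theorem of T is a theorem of S4 and S5).
K-tableau for the negation not (Box Dia q implies Dia q):
1. not (Box Dia q implies Dia q), w0
2. Box Dia q, w0   [neg-implies-rule on 1]
3. not Dia q, w0   [neg-implies-rule on 1]
Complete open branch: countermodel on a K-frame, so not valid in K.

T, S4, S5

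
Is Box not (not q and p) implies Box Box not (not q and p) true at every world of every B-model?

Tableau for the negation not (Box not (not q and p) implies Box Box not (not q and p)):
1. not (Box not (not q and p) implies Box Box not (not q and p)), u
2. Box not (not q and p), u
3. not Box Box not (not q and p), u
4. not (not q and p), u
5. not p, u
6. not Box not (not q and p), v
7. not (not q and p), v
8. not p, v
9. not q and p, w
10. not q, w
11. p, w
Accessibility: uRu, uRv, vRu, vRv, vRw, wRv, wRw
The negation has an open branch (countermodel exists).

Invalid (countermodel exists)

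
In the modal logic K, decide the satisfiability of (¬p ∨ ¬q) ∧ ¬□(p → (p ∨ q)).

1. (¬p ∨ ¬q) ∧ ¬□(p → (p ∨ q)), 0
2. ¬p ∨ ¬q, 0
3. ¬□(p → (p ∨ q)), 0
4. ¬q, 0
5. ¬(p → (p ∨ q)), 1
6. p, 1
7. ¬(p ∨ q), 1
8. ¬p, 1
9. ¬q, 1
Accessibility: 0R1
Branch closes: p and ¬p both at 1.
Every branch closes; the branch above is one of them.

No, unsatisfiable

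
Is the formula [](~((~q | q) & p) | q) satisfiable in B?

Satisfiable

1. [](~((~q | q) & p) | q), u
2. ~((~q | q) & p) | q, u
3. q, u
Accessibility: uRu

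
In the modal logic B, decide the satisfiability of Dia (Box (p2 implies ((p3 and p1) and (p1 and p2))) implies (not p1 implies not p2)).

Yes, satisfiable

1. Dia (Box (p2 implies ((p3 and p1) and (p1 and p2))) implies (not p1 implies not p2)), w0
2. Box (p2 implies ((p3 and p1) and (p1 and p2))) implies (not p1 implies not p2), w1
3. not p1 implies not p2, w1
4. not p2, w1
Accessibility: w0Rw0, w0Rw1, w1Rw0, w1Rw1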